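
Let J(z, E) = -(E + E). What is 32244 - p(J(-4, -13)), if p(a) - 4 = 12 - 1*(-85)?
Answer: 32143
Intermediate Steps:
J(z, E) = -2*E
p(a) = 101 (p(a) = 4 + (12 - 1*(-85)) = 4 + (12 + 85) = 4 + 97 = 101)
32244 - p(J(-4, -13)) = 32244 - 1*101 = 32244 - 101 = 32143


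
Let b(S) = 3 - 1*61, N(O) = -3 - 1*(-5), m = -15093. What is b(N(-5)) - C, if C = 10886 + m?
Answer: 4149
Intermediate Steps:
C = -4207 (C = 10886 - 15093 = -4207)
N(O) = 2 (N(O) = -3 + 5 = 2)
b(S) = -58 (b(S) = 3 - 61 = -58)
b(N(-5)) - C = -58 - 1*(-4207) = -58 + 4207 = 4149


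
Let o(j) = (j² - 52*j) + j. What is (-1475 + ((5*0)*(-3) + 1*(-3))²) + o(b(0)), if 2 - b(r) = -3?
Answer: -1696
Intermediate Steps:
b(r) = 5 (b(r) = 2 - 1*(-3) = 2 + 3 = 5)
o(j) = j² - 51*j
(-1475 + ((5*0)*(-3) + 1*(-3))²) + o(b(0)) = (-1475 + ((5*0)*(-3) + 1*(-3))²) + 5*(-51 + 5) = (-1475 + (0*(-3) - 3)²) + 5*(-46) = (-1475 + (0 - 3)²) - 230 = (-1475 + (-3)²) - 230 = (-1475 + 9) - 230 = -1466 - 230 = -1696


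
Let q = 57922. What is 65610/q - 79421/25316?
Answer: -1469620201/733176676 ≈ -2.0045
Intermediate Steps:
65610/q - 79421/25316 = 65610/57922 - 79421/25316 = 65610*(1/57922) - 79421*1/25316 = 32805/28961 - 79421/25316 = -1469620201/733176676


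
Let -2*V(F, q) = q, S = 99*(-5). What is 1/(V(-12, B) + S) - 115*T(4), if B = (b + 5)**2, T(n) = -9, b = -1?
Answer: 520604/503 ≈ 1035.0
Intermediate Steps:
B = 16 (B = (-1 + 5)**2 = 4**2 = 16)
S = -495
V(F, q) = -q/2
1/(V(-12, B) + S) - 115*T(4) = 1/(-1/2*16 - 495) - 115*(-9) = 1/(-8 - 495) + 1035 = 1/(-503) + 1035 = -1/503 + 1035 = 520604/503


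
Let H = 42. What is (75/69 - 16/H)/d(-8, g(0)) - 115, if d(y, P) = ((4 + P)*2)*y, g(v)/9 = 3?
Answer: -888731/7728 ≈ -115.00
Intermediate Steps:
g(v) = 27 (g(v) = 9*3 = 27)
d(y, P) = y*(8 + 2*P) (d(y, P) = (8 + 2*P)*y = y*(8 + 2*P))
(75/69 - 16/H)/d(-8, g(0)) - 115 = (75/69 - 16/42)/((2*(-8)*(4 + 27))) - 115 = (75*(1/69) - 16*1/42)/((2*(-8)*31)) - 115 = (25/23 - 8/21)/(-496) - 115 = -1/496*341/483 - 115 = -11/7728 - 115 = -888731/7728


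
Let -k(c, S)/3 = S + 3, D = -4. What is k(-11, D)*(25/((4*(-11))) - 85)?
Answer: -11295/44 ≈ -256.70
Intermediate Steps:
k(c, S) = -9 - 3*S (k(c, S) = -3*(S + 3) = -3*(3 + S) = -9 - 3*S)
k(-11, D)*(25/((4*(-11))) - 85) = (-9 - 3*(-4))*(25/((4*(-11))) - 85) = (-9 + 12)*(25/(-44) - 85) = 3*(25*(-1/44) - 85) = 3*(-25/44 - 85) = 3*(-3765/44) = -11295/44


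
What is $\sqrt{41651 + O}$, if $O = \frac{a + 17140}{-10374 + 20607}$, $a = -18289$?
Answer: $\frac{\sqrt{53844976462}}{1137} \approx 204.09$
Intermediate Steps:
$O = - \frac{383}{3411}$ ($O = \frac{-18289 + 17140}{-10374 + 20607} = - \frac{1149}{10233} = \left(-1149\right) \frac{1}{10233} = - \frac{383}{3411} \approx -0.11228$)
$\sqrt{41651 + O} = \sqrt{41651 - \frac{383}{3411}} = \sqrt{\frac{142071178}{3411}} = \frac{\sqrt{53844976462}}{1137}$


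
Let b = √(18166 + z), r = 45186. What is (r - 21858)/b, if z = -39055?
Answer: -7776*I*√2321/2321 ≈ -161.41*I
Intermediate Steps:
b = 3*I*√2321 (b = √(18166 - 39055) = √(-20889) = 3*I*√2321 ≈ 144.53*I)
(r - 21858)/b = (45186 - 21858)/((3*I*√2321)) = 23328*(-I*√2321/6963) = -7776*I*√2321/2321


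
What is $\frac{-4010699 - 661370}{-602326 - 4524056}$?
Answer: $\frac{4672069}{5126382} \approx 0.91138$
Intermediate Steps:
$\frac{-4010699 - 661370}{-602326 - 4524056} = - \frac{4672069}{-5126382} = \left(-4672069\right) \left(- \frac{1}{5126382}\right) = \frac{4672069}{5126382}$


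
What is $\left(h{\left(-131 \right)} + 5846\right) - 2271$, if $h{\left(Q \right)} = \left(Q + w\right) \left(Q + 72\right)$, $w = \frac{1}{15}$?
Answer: $\frac{169501}{15} \approx 11300.0$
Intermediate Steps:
$w = \frac{1}{15} \approx 0.066667$
$h{\left(Q \right)} = \left(72 + Q\right) \left(\frac{1}{15} + Q\right)$ ($h{\left(Q \right)} = \left(Q + \frac{1}{15}\right) \left(Q + 72\right) = \left(\frac{1}{15} + Q\right) \left(72 + Q\right) = \left(72 + Q\right) \left(\frac{1}{15} + Q\right)$)
$\left(h{\left(-131 \right)} + 5846\right) - 2271 = \left(\left(\frac{24}{5} + \left(-131\right)^{2} + \frac{1081}{15} \left(-131\right)\right) + 5846\right) - 2271 = \left(\left(\frac{24}{5} + 17161 - \frac{141611}{15}\right) + 5846\right) - 2271 = \left(\frac{115876}{15} + 5846\right) - 2271 = \frac{203566}{15} - 2271 = \frac{169501}{15}$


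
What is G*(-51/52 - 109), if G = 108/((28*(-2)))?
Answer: 22059/104 ≈ 212.11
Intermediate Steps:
G = -27/14 (G = 108/(-56) = 108*(-1/56) = -27/14 ≈ -1.9286)
G*(-51/52 - 109) = -27*(-51/52 - 109)/14 = -27/14*(-5719/52) = 22059/104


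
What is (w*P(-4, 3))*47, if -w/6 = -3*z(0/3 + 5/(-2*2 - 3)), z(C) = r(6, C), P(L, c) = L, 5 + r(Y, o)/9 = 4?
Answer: 30456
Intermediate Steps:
r(Y, o) = -9 (r(Y, o) = -45 + 9*4 = -45 + 36 = -9)
z(C) = -9
w = -162 (w = -(-18)*(-9) = -6*27 = -162)
(w*P(-4, 3))*47 = -162*(-4)*47 = 648*47 = 30456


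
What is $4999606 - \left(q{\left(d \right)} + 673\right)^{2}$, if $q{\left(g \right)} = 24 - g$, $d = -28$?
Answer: $4473981$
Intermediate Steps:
$4999606 - \left(q{\left(d \right)} + 673\right)^{2} = 4999606 - \left(\left(24 - -28\right) + 673\right)^{2} = 4999606 - \left(\left(24 + 28\right) + 673\right)^{2} = 4999606 - \left(52 + 673\right)^{2} = 4999606 - 725^{2} = 4999606 - 525625 = 4473981$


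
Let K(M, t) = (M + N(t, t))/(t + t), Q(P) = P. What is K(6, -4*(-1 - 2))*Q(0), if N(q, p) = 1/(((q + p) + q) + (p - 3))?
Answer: 0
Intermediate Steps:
N(q, p) = 1/(-3 + 2*p + 2*q) (N(q, p) = 1/(((p + q) + q) + (-3 + p)) = 1/((p + 2*q) + (-3 + p)) = 1/(-3 + 2*p + 2*q))
K(M, t) = (M + 1/(-3 + 4*t))/(2*t) (K(M, t) = (M + 1/(-3 + 2*t + 2*t))/(t + t) = (M + 1/(-3 + 4*t))/((2*t)) = (M + 1/(-3 + 4*t))*(1/(2*t)) = (M + 1/(-3 + 4*t))/(2*t))
K(6, -4*(-1 - 2))*Q(0) = ((1 + 6*(-3 + 4*(-4*(-1 - 2))))/(2*((-4*(-1 - 2)))*(-3 + 4*(-4*(-1 - 2)))))*0 = ((1 + 6*(-3 + 4*(-4*(-3))))/(2*((-4*(-3)))*(-3 + 4*(-4*(-3)))))*0 = ((½)*(1 + 6*(-3 + 4*12))/(12*(-3 + 4*12)))*0 = ((½)*(1/12)*(1 + 6*(-3 + 48))/(-3 + 48))*0 = ((½)*(1/12)*(1 + 6*45)/45)*0 = ((½)*(1/12)*(1/45)*(1 + 270))*0 = ((½)*(1/12)*(1/45)*271)*0 = (271/1080)*0 = 0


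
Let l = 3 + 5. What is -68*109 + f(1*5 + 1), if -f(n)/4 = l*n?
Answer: -7604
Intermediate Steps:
l = 8
f(n) = -32*n
-68*109 + f(1*5 + 1) = -68*109 - 32*(1*5 + 1) = -7412 - 32*(5 + 1) = -7412 - 32*6 = -7412 - 192 = -7604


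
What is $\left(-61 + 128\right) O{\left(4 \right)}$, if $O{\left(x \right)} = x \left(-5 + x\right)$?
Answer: $-268$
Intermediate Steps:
$\left(-61 + 128\right) O{\left(4 \right)} = \left(-61 + 128\right) 4 \left(-5 + 4\right) = 67 \cdot 4 \left(-1\right) = 67 \left(-4\right) = -268$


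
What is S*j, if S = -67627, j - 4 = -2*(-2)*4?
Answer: -1352540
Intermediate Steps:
j = 20 (j = 4 - 2*(-2)*4 = 4 + 4*4 = 4 + 16 = 20)
S*j = -67627*20 = -1352540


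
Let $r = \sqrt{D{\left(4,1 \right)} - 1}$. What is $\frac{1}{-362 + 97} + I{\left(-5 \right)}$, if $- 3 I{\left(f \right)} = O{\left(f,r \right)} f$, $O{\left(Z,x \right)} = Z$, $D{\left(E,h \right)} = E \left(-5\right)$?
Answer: $- \frac{6628}{795} \approx -8.3371$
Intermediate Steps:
$D{\left(E,h \right)} = - 5 E$
$r = i \sqrt{21}$ ($r = \sqrt{\left(-5\right) 4 - 1} = \sqrt{-20 - 1} = \sqrt{-21} = i \sqrt{21} \approx 4.5826 i$)
$I{\left(f \right)} = - \frac{f^{2}}{3}$ ($I{\left(f \right)} = - \frac{f f}{3} = - \frac{f^{2}}{3}$)
$\frac{1}{-362 + 97} + I{\left(-5 \right)} = \frac{1}{-362 + 97} - \frac{\left(-5\right)^{2}}{3} = \frac{1}{-265} - \frac{25}{3} = - \frac{1}{265} - \frac{25}{3} = - \frac{6628}{795}$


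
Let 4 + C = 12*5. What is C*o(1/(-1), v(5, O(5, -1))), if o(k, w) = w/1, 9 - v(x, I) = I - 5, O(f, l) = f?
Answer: 504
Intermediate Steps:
v(x, I) = 14 - I (v(x, I) = 9 - (I - 5) = 9 - (-5 + I) = 9 + (5 - I) = 14 - I)
C = 56 (C = -4 + 12*5 = -4 + 60 = 56)
o(k, w) = w (o(k, w) = w*1 = w)
C*o(1/(-1), v(5, O(5, -1))) = 56*(14 - 1*5) = 56*(14 - 5) = 56*9 = 504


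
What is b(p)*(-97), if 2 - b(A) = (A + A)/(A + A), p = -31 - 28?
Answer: -97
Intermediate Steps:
p = -59
b(A) = 1 (b(A) = 2 - (A + A)/(A + A) = 2 - 2*A/(2*A) = 2 - 2*A*1/(2*A) = 2 - 1*1 = 2 - 1 = 1)
b(p)*(-97) = 1*(-97) = -97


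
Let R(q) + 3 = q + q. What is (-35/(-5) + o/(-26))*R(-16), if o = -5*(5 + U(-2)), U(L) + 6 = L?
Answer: -5845/26 ≈ -224.81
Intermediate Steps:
U(L) = -6 + L
R(q) = -3 + 2*q (R(q) = -3 + (q + q) = -3 + 2*q)
o = 15 (o = -5*(5 + (-6 - 2)) = -5*(5 - 8) = -5*(-3) = 15)
(-35/(-5) + o/(-26))*R(-16) = (-35/(-5) + 15/(-26))*(-3 + 2*(-16)) = (-35*(-1/5) + 15*(-1/26))*(-3 - 32) = (7 - 15/26)*(-35) = (167/26)*(-35) = -5845/26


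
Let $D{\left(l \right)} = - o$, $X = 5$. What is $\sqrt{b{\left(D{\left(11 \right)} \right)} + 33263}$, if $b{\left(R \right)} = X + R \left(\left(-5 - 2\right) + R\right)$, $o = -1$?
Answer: $\sqrt{33262} \approx 182.38$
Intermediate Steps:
$D{\left(l \right)} = 1$ ($D{\left(l \right)} = \left(-1\right) \left(-1\right) = 1$)
$b{\left(R \right)} = 5 + R \left(-7 + R\right)$ ($b{\left(R \right)} = 5 + R \left(\left(-5 - 2\right) + R\right) = 5 + R \left(-7 + R\right)$)
$\sqrt{b{\left(D{\left(11 \right)} \right)} + 33263} = \sqrt{\left(5 + 1^{2} - 7\right) + 33263} = \sqrt{\left(5 + 1 - 7\right) + 33263} = \sqrt{-1 + 33263} = \sqrt{33262}$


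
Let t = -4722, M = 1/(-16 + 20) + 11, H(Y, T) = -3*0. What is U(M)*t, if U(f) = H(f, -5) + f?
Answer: -106245/2 ≈ -53123.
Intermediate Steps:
H(Y, T) = 0
M = 45/4 (M = 1/4 + 11 = ¼ + 11 = 45/4 ≈ 11.250)
U(f) = f (U(f) = 0 + f = f)
U(M)*t = (45/4)*(-4722) = -106245/2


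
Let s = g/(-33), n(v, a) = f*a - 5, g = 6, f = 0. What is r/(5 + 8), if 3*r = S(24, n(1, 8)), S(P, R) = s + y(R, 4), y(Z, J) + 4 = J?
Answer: -2/429 ≈ -0.0046620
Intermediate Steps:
y(Z, J) = -4 + J
n(v, a) = -5 (n(v, a) = 0*a - 5 = 0 - 5 = -5)
s = -2/11 (s = 6/(-33) = 6*(-1/33) = -2/11 ≈ -0.18182)
S(P, R) = -2/11 (S(P, R) = -2/11 + (-4 + 4) = -2/11 + 0 = -2/11)
r = -2/33 (r = (⅓)*(-2/11) = -2/33 ≈ -0.060606)
r/(5 + 8) = -2/33/(5 + 8) = -2/33/13 = (1/13)*(-2/33) = -2/429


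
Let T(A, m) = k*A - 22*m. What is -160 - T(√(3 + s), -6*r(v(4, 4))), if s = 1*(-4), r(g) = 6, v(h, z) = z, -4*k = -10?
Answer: -952 - 5*I/2 ≈ -952.0 - 2.5*I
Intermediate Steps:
k = 5/2 (k = -¼*(-10) = 5/2 ≈ 2.5000)
s = -4
T(A, m) = -22*m + 5*A/2 (T(A, m) = 5*A/2 - 22*m = -22*m + 5*A/2)
-160 - T(√(3 + s), -6*r(v(4, 4))) = -160 - (-(-132)*6 + 5*√(3 - 4)/2) = -160 - (-22*(-36) + 5*√(-1)/2) = -160 - (792 + 5*I/2) = -160 + (-792 - 5*I/2) = -952 - 5*I/2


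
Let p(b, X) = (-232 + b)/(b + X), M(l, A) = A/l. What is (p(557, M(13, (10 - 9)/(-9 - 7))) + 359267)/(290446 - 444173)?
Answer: -8324589177/3562008317 ≈ -2.3370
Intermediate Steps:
p(b, X) = (-232 + b)/(X + b)
(p(557, M(13, (10 - 9)/(-9 - 7))) + 359267)/(290446 - 444173) = ((-232 + 557)/(((10 - 9)/(-9 - 7))/13 + 557) + 359267)/(290446 - 444173) = (325/((1/(-16))*(1/13) + 557) + 359267)/(-153727) = (325/((1*(-1/16))*(1/13) + 557) + 359267)*(-1/153727) = (325/(-1/16*1/13 + 557) + 359267)*(-1/153727) = (325/(-1/208 + 557) + 359267)*(-1/153727) = (325/(115855/208) + 359267)*(-1/153727) = ((208/115855)*325 + 359267)*(-1/153727) = (13520/23171 + 359267)*(-1/153727) = (8324589177/23171)*(-1/153727) = -8324589177/3562008317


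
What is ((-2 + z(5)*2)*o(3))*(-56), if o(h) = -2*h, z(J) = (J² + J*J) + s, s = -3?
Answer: 30912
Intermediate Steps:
z(J) = -3 + 2*J² (z(J) = (J² + J*J) - 3 = (J² + J²) - 3 = 2*J² - 3 = -3 + 2*J²)
((-2 + z(5)*2)*o(3))*(-56) = ((-2 + (-3 + 2*5²)*2)*(-2*3))*(-56) = ((-2 + (-3 + 2*25)*2)*(-6))*(-56) = ((-2 + (-3 + 50)*2)*(-6))*(-56) = ((-2 + 47*2)*(-6))*(-56) = ((-2 + 94)*(-6))*(-56) = (92*(-6))*(-56) = -552*(-56) = 30912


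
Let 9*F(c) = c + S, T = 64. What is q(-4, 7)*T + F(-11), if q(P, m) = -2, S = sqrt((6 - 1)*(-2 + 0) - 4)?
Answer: -1163/9 + I*sqrt(14)/9 ≈ -129.22 + 0.41574*I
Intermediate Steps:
S = I*sqrt(14) (S = sqrt(5*(-2) - 4) = sqrt(-10 - 4) = sqrt(-14) = I*sqrt(14) ≈ 3.7417*I)
F(c) = c/9 + I*sqrt(14)/9 (F(c) = (c + I*sqrt(14))/9 = c/9 + I*sqrt(14)/9)
q(-4, 7)*T + F(-11) = -2*64 + ((1/9)*(-11) + I*sqrt(14)/9) = -128 + (-11/9 + I*sqrt(14)/9) = -1163/9 + I*sqrt(14)/9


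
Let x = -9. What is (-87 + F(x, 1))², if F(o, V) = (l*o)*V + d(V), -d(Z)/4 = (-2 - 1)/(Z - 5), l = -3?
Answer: 3969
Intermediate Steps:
d(Z) = 12/(-5 + Z) (d(Z) = -4*(-2 - 1)/(Z - 5) = -(-12)/(-5 + Z) = 12/(-5 + Z))
F(o, V) = 12/(-5 + V) - 3*V*o (F(o, V) = (-3*o)*V + 12/(-5 + V) = -3*V*o + 12/(-5 + V) = 12/(-5 + V) - 3*V*o)
(-87 + F(x, 1))² = (-87 + 3*(4 - 1*1*(-9)*(-5 + 1))/(-5 + 1))² = (-87 + 3*(4 - 1*1*(-9)*(-4))/(-4))² = (-87 + 3*(-¼)*(4 - 36))² = (-87 + 3*(-¼)*(-32))² = (-87 + 24)² = (-63)² = 3969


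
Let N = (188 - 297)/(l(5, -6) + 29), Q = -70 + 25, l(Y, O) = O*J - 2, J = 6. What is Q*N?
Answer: -545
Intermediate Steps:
l(Y, O) = -2 + 6*O (l(Y, O) = O*6 - 2 = 6*O - 2 = -2 + 6*O)
Q = -45
N = 109/9 (N = (188 - 297)/((-2 + 6*(-6)) + 29) = -109/((-2 - 36) + 29) = -109/(-38 + 29) = -109/(-9) = -109*(-⅑) = 109/9 ≈ 12.111)
Q*N = -45*109/9 = -545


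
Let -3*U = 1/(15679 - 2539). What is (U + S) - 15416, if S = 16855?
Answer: 56725379/39420 ≈ 1439.0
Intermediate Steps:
U = -1/39420 (U = -1/(3*(15679 - 2539)) = -⅓/13140 = -⅓*1/13140 = -1/39420 ≈ -2.5368e-5)
(U + S) - 15416 = (-1/39420 + 16855) - 15416 = 664424099/39420 - 15416 = 56725379/39420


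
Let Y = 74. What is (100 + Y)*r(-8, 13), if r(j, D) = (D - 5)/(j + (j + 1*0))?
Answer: -87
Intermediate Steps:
r(j, D) = (-5 + D)/(2*j) (r(j, D) = (-5 + D)/(j + (j + 0)) = (-5 + D)/(j + j) = (-5 + D)/((2*j)) = (-5 + D)*(1/(2*j)) = (-5 + D)/(2*j))
(100 + Y)*r(-8, 13) = (100 + 74)*((1/2)*(-5 + 13)/(-8)) = 174*((1/2)*(-1/8)*8) = 174*(-1/2) = -87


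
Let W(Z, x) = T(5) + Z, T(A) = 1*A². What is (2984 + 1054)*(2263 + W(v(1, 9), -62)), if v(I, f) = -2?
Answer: 9230868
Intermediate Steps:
T(A) = A²
W(Z, x) = 25 + Z (W(Z, x) = 5² + Z = 25 + Z)
(2984 + 1054)*(2263 + W(v(1, 9), -62)) = (2984 + 1054)*(2263 + (25 - 2)) = 4038*(2263 + 23) = 4038*2286 = 9230868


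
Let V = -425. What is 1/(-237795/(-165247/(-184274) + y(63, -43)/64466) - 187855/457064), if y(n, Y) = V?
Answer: -1208305434437432/322786377900287723845 ≈ -3.7434e-6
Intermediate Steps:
y(n, Y) = -425
1/(-237795/(-165247/(-184274) + y(63, -43)/64466) - 187855/457064) = 1/(-237795/(-165247/(-184274) - 425/64466) - 187855/457064) = 1/(-237795/(-165247*(-1/184274) - 425*1/64466) - 187855*1/457064) = 1/(-237795/(165247/184274 - 425/64466) - 187855/457064) = 1/(-237795/2643624163/2969851921 - 187855/457064) = 1/(-237795*2969851921/2643624163 - 187855/457064) = 1/(-706215937554195/2643624163 - 187855/457064) = 1/(-322786377900287723845/1208305434437432) = -1208305434437432/322786377900287723845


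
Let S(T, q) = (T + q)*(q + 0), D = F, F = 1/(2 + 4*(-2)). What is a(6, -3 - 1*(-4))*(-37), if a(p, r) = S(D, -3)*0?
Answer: 0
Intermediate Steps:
F = -⅙ (F = 1/(2 - 8) = 1/(-6) = -⅙ ≈ -0.16667)
D = -⅙ ≈ -0.16667
S(T, q) = q*(T + q) (S(T, q) = (T + q)*q = q*(T + q))
a(p, r) = 0 (a(p, r) = -3*(-⅙ - 3)*0 = -3*(-19/6)*0 = (19/2)*0 = 0)
a(6, -3 - 1*(-4))*(-37) = 0*(-37) = 0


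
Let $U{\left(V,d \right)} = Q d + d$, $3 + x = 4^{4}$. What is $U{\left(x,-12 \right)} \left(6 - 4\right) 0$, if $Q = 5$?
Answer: $0$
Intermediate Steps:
$x = 253$ ($x = -3 + 4^{4} = -3 + 256 = 253$)
$U{\left(V,d \right)} = 6 d$ ($U{\left(V,d \right)} = 5 d + d = 6 d$)
$U{\left(x,-12 \right)} \left(6 - 4\right) 0 = 6 \left(-12\right) \left(6 - 4\right) 0 = - 72 \cdot 2 \cdot 0 = \left(-72\right) 0 = 0$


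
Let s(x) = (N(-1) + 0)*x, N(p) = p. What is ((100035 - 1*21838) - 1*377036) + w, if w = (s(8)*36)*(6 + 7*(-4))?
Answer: -292503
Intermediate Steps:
s(x) = -x (s(x) = (-1 + 0)*x = -x)
w = 6336 (w = (-1*8*36)*(6 + 7*(-4)) = (-8*36)*(6 - 28) = -288*(-22) = 6336)
((100035 - 1*21838) - 1*377036) + w = ((100035 - 1*21838) - 1*377036) + 6336 = ((100035 - 21838) - 377036) + 6336 = (78197 - 377036) + 6336 = -298839 + 6336 = -292503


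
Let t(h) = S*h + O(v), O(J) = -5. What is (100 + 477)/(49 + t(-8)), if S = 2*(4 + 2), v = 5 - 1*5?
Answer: -577/52 ≈ -11.096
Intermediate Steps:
v = 0 (v = 5 - 5 = 0)
S = 12 (S = 2*6 = 12)
t(h) = -5 + 12*h (t(h) = 12*h - 5 = -5 + 12*h)
(100 + 477)/(49 + t(-8)) = (100 + 477)/(49 + (-5 + 12*(-8))) = 577/(49 + (-5 - 96)) = 577/(49 - 101) = 577/(-52) = 577*(-1/52) = -577/52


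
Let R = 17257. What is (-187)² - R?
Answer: 17712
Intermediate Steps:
(-187)² - R = (-187)² - 1*17257 = 34969 - 17257 = 17712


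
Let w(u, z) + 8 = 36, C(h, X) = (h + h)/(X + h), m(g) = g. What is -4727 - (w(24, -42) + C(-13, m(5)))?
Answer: -19033/4 ≈ -4758.3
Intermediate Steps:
C(h, X) = 2*h/(X + h) (C(h, X) = (2*h)/(X + h) = 2*h/(X + h))
w(u, z) = 28 (w(u, z) = -8 + 36 = 28)
-4727 - (w(24, -42) + C(-13, m(5))) = -4727 - (28 + 2*(-13)/(5 - 13)) = -4727 - (28 + 2*(-13)/(-8)) = -4727 - (28 + 2*(-13)*(-⅛)) = -4727 - (28 + 13/4) = -4727 - 1*125/4 = -4727 - 125/4 = -19033/4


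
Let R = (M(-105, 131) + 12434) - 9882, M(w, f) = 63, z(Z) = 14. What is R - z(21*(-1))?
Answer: 2601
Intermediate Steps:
R = 2615 (R = (63 + 12434) - 9882 = 12497 - 9882 = 2615)
R - z(21*(-1)) = 2615 - 1*14 = 2615 - 14 = 2601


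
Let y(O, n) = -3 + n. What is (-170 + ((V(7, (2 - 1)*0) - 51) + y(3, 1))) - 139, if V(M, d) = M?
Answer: -355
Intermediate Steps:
(-170 + ((V(7, (2 - 1)*0) - 51) + y(3, 1))) - 139 = (-170 + ((7 - 51) + (-3 + 1))) - 139 = (-170 + (-44 - 2)) - 139 = (-170 - 46) - 139 = -216 - 139 = -355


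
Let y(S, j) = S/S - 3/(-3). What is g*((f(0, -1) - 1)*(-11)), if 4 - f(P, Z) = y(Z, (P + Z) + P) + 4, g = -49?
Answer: -1617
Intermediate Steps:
y(S, j) = 2 (y(S, j) = 1 - 3*(-1/3) = 1 + 1 = 2)
f(P, Z) = -2 (f(P, Z) = 4 - (2 + 4) = 4 - 1*6 = 4 - 6 = -2)
g*((f(0, -1) - 1)*(-11)) = -49*(-2 - 1)*(-11) = -(-147)*(-11) = -49*33 = -1617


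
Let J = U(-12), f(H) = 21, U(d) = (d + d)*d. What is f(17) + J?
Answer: 309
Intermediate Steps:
U(d) = 2*d**2 (U(d) = (2*d)*d = 2*d**2)
J = 288 (J = 2*(-12)**2 = 2*144 = 288)
f(17) + J = 21 + 288 = 309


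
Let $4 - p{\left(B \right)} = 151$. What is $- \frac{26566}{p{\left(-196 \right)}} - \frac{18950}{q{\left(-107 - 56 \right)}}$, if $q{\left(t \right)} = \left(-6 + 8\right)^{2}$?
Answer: $- \frac{1339693}{294} \approx -4556.8$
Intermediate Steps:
$q{\left(t \right)} = 4$ ($q{\left(t \right)} = 2^{2} = 4$)
$p{\left(B \right)} = -147$ ($p{\left(B \right)} = 4 - 151 = -147$)
$- \frac{26566}{p{\left(-196 \right)}} - \frac{18950}{q{\left(-107 - 56 \right)}} = - \frac{26566}{-147} - \frac{18950}{4} = \left(-26566\right) \left(- \frac{1}{147}\right) - \frac{9475}{2} = \frac{26566}{147} - \frac{9475}{2} = - \frac{1339693}{294}$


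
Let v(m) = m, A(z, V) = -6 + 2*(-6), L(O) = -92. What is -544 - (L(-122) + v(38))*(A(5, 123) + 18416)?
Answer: 992948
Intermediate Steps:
A(z, V) = -18 (A(z, V) = -6 - 12 = -18)
-544 - (L(-122) + v(38))*(A(5, 123) + 18416) = -544 - (-92 + 38)*(-18 + 18416) = -544 - (-54)*18398 = -544 - 1*(-993492) = -544 + 993492 = 992948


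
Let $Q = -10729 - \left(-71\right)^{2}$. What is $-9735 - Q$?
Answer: $6035$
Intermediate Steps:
$Q = -15770$ ($Q = -10729 - 5041 = -15770$)
$-9735 - Q = -9735 - -15770 = -9735 + 15770 = 6035$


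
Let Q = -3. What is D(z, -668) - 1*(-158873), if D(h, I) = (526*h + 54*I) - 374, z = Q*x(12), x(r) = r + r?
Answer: 84555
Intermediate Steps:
x(r) = 2*r
z = -72 (z = -6*12 = -3*24 = -72)
D(h, I) = -374 + 54*I + 526*h (D(h, I) = (54*I + 526*h) - 374 = -374 + 54*I + 526*h)
D(z, -668) - 1*(-158873) = (-374 + 54*(-668) + 526*(-72)) - 1*(-158873) = (-374 - 36072 - 37872) + 158873 = -74318 + 158873 = 84555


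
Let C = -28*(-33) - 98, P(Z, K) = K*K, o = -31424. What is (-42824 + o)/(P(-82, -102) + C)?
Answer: -37124/5615 ≈ -6.6116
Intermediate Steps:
P(Z, K) = K²
C = 826 (C = 924 - 98 = 826)
(-42824 + o)/(P(-82, -102) + C) = (-42824 - 31424)/((-102)² + 826) = -74248/(10404 + 826) = -74248/11230 = -74248*1/11230 = -37124/5615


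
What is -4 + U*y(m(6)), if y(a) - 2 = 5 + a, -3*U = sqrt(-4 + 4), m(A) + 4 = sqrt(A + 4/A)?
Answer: -4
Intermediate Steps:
m(A) = -4 + sqrt(A + 4/A)
U = 0 (U = -sqrt(-4 + 4)/3 = -sqrt(0)/3 = -1/3*0 = 0)
y(a) = 7 + a (y(a) = 2 + (5 + a) = 7 + a)
-4 + U*y(m(6)) = -4 + 0*(7 + (-4 + sqrt(6 + 4/6))) = -4 + 0*(7 + (-4 + sqrt(6 + 4*(1/6)))) = -4 + 0*(7 + (-4 + sqrt(6 + 2/3))) = -4 + 0*(7 + (-4 + sqrt(20/3))) = -4 + 0*(7 + (-4 + 2*sqrt(15)/3)) = -4 + 0*(3 + 2*sqrt(15)/3) = -4 + 0 = -4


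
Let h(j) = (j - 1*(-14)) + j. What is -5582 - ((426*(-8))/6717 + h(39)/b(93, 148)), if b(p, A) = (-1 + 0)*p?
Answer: -1162011478/208227 ≈ -5580.5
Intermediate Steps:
h(j) = 14 + 2*j (h(j) = (j + 14) + j = (14 + j) + j = 14 + 2*j)
b(p, A) = -p
-5582 - ((426*(-8))/6717 + h(39)/b(93, 148)) = -5582 - ((426*(-8))/6717 + (14 + 2*39)/((-1*93))) = -5582 - (-3408*1/6717 + (14 + 78)/(-93)) = -5582 - (-1136/2239 + 92*(-1/93)) = -5582 - (-1136/2239 - 92/93) = -5582 - 1*(-311636/208227) = -5582 + 311636/208227 = -1162011478/208227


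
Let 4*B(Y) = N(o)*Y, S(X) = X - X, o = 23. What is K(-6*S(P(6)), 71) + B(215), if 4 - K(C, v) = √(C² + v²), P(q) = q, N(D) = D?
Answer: 4677/4 ≈ 1169.3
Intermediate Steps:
S(X) = 0
B(Y) = 23*Y/4 (B(Y) = (23*Y)/4 = 23*Y/4)
K(C, v) = 4 - √(C² + v²)
K(-6*S(P(6)), 71) + B(215) = (4 - √((-6*0)² + 71²)) + (23/4)*215 = (4 - √(0² + 5041)) + 4945/4 = (4 - √(0 + 5041)) + 4945/4 = (4 - √5041) + 4945/4 = (4 - 1*71) + 4945/4 = (4 - 71) + 4945/4 = -67 + 4945/4 = 4677/4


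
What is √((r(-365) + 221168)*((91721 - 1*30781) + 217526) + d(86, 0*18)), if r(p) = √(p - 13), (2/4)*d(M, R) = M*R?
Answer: √(61587768288 + 835398*I*√42) ≈ 2.4817e+5 + 11.0*I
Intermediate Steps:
d(M, R) = 2*M*R (d(M, R) = 2*(M*R) = 2*M*R)
r(p) = √(-13 + p)
√((r(-365) + 221168)*((91721 - 1*30781) + 217526) + d(86, 0*18)) = √((√(-13 - 365) + 221168)*((91721 - 1*30781) + 217526) + 2*86*(0*18)) = √((√(-378) + 221168)*((91721 - 30781) + 217526) + 2*86*0) = √((3*I*√42 + 221168)*(60940 + 217526) + 0) = √((221168 + 3*I*√42)*278466 + 0) = √((61587768288 + 835398*I*√42) + 0) = √(61587768288 + 835398*I*√42)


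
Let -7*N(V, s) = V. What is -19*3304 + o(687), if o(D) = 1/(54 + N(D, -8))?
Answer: -19397791/309 ≈ -62776.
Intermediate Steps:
N(V, s) = -V/7
o(D) = 1/(54 - D/7)
-19*3304 + o(687) = -19*3304 - 7/(-378 + 687) = -62776 - 7/309 = -19397791/309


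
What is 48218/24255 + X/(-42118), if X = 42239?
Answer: 1006338779/1021572090 ≈ 0.98509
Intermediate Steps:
48218/24255 + X/(-42118) = 48218/24255 + 42239/(-42118) = 48218*(1/24255) + 42239*(-1/42118) = 48218/24255 - 42239/42118 = 1006338779/1021572090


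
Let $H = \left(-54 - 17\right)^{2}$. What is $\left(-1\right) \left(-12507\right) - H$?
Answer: $7466$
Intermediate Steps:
$H = 5041$ ($H = \left(-71\right)^{2} = 5041$)
$\left(-1\right) \left(-12507\right) - H = \left(-1\right) \left(-12507\right) - 5041 = 12507 - 5041 = 7466$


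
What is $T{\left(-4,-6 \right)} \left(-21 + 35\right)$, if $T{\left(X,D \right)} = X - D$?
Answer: $28$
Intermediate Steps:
$T{\left(-4,-6 \right)} \left(-21 + 35\right) = \left(-4 - -6\right) \left(-21 + 35\right) = \left(-4 + 6\right) 14 = 2 \cdot 14 = 28$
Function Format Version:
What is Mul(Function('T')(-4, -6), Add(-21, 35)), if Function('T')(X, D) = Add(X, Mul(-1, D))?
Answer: 28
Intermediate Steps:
Mul(Function('T')(-4, -6), Add(-21, 35)) = Mul(Add(-4, Mul(-1, -6)), Add(-21, 35)) = Mul(Add(-4, 6), 14) = Mul(2, 14) = 28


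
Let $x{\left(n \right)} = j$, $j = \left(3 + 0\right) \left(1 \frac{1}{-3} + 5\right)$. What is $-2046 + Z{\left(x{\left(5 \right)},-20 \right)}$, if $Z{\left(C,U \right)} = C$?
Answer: $-2032$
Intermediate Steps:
$j = 14$ ($j = 3 \left(1 \left(- \frac{1}{3}\right) + 5\right) = 3 \left(- \frac{1}{3} + 5\right) = 3 \cdot \frac{14}{3} = 14$)
$x{\left(n \right)} = 14$
$-2046 + Z{\left(x{\left(5 \right)},-20 \right)} = -2046 + 14 = -2032$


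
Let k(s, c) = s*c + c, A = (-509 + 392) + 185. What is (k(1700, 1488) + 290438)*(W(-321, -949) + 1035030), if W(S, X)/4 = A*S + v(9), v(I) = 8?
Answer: 2674101266500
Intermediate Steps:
A = 68 (A = -117 + 185 = 68)
k(s, c) = c + c*s (k(s, c) = c*s + c = c + c*s)
W(S, X) = 32 + 272*S (W(S, X) = 4*(68*S + 8) = 4*(8 + 68*S) = 32 + 272*S)
(k(1700, 1488) + 290438)*(W(-321, -949) + 1035030) = (1488*(1 + 1700) + 290438)*((32 + 272*(-321)) + 1035030) = (1488*1701 + 290438)*((32 - 87312) + 1035030) = (2531088 + 290438)*(-87280 + 1035030) = 2821526*947750 = 2674101266500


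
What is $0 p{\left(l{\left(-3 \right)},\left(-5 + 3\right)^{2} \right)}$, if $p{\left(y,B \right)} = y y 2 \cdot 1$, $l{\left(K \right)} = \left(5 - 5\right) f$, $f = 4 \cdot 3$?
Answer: $0$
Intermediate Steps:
$f = 12$
$l{\left(K \right)} = 0$ ($l{\left(K \right)} = \left(5 - 5\right) 12 = 0 \cdot 12 = 0$)
$p{\left(y,B \right)} = 2 y^{2}$ ($p{\left(y,B \right)} = y^{2} \cdot 2 \cdot 1 = 2 y^{2} \cdot 1 = 2 y^{2}$)
$0 p{\left(l{\left(-3 \right)},\left(-5 + 3\right)^{2} \right)} = 0 \cdot 2 \cdot 0^{2} = 0 \cdot 2 \cdot 0 = 0 \cdot 0 = 0$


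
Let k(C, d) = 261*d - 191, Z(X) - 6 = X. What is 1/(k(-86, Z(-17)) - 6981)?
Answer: -1/10043 ≈ -9.9572e-5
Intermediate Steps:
Z(X) = 6 + X
k(C, d) = -191 + 261*d
1/(k(-86, Z(-17)) - 6981) = 1/((-191 + 261*(6 - 17)) - 6981) = 1/((-191 + 261*(-11)) - 6981) = 1/((-191 - 2871) - 6981) = 1/(-3062 - 6981) = 1/(-10043) = -1/10043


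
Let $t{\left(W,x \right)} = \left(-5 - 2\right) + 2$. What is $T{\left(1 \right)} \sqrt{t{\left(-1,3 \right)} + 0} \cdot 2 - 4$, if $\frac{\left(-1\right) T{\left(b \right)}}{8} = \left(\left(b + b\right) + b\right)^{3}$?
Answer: $-4 - 432 i \sqrt{5} \approx -4.0 - 965.98 i$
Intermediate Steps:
$t{\left(W,x \right)} = -5$ ($t{\left(W,x \right)} = -7 + 2 = -5$)
$T{\left(b \right)} = - 216 b^{3}$ ($T{\left(b \right)} = - 8 \left(\left(b + b\right) + b\right)^{3} = - 8 \left(2 b + b\right)^{3} = - 8 \left(3 b\right)^{3} = - 8 \cdot 27 b^{3} = - 216 b^{3}$)
$T{\left(1 \right)} \sqrt{t{\left(-1,3 \right)} + 0} \cdot 2 - 4 = - 216 \cdot 1^{3} \sqrt{-5 + 0} \cdot 2 - 4 = \left(-216\right) 1 \sqrt{-5} \cdot 2 - 4 = - 216 i \sqrt{5} \cdot 2 - 4 = - 216 \cdot 2 i \sqrt{5} - 4 = - 432 i \sqrt{5} - 4 = -4 - 432 i \sqrt{5}$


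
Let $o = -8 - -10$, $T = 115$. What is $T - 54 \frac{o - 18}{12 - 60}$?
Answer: $97$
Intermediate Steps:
$o = 2$ ($o = -8 + 10 = 2$)
$T - 54 \frac{o - 18}{12 - 60} = 115 - 54 \frac{2 - 18}{12 - 60} = 115 - 54 \left(- \frac{16}{-48}\right) = 115 - 54 \left(\left(-16\right) \left(- \frac{1}{48}\right)\right) = 115 - 18 = 97$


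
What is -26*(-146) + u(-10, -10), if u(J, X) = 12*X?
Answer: 3676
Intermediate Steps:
-26*(-146) + u(-10, -10) = -26*(-146) + 12*(-10) = 3796 - 120 = 3676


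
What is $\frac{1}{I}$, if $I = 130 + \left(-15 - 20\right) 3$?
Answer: $\frac{1}{25} \approx 0.04$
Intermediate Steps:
$I = 25$ ($I = 130 - 105 = 25$)
$\frac{1}{I} = \frac{1}{25}$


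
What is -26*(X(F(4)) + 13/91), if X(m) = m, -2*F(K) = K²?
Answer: 1430/7 ≈ 204.29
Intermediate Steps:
F(K) = -K²/2
-26*(X(F(4)) + 13/91) = -26*(-½*4² + 13/91) = -26*(-½*16 + 13*(1/91)) = -26*(-8 + ⅐) = -26*(-55/7) = 1430/7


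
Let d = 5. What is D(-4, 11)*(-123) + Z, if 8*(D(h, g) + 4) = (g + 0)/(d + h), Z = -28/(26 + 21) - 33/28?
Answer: 845137/2632 ≈ 321.10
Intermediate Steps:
Z = -2335/1316 (Z = -28/47 - 33*1/28 = -28*1/47 - 33/28 = -28/47 - 33/28 = -2335/1316 ≈ -1.7743)
D(h, g) = -4 + g/(8*(5 + h)) (D(h, g) = -4 + ((g + 0)/(5 + h))/8 = -4 + (g/(5 + h))/8 = -4 + g/(8*(5 + h)))
D(-4, 11)*(-123) + Z = ((-160 + 11 - 32*(-4))/(8*(5 - 4)))*(-123) - 2335/1316 = ((⅛)*(-160 + 11 + 128)/1)*(-123) - 2335/1316 = ((⅛)*1*(-21))*(-123) - 2335/1316 = -21/8*(-123) - 2335/1316 = 2583/8 - 2335/1316 = 845137/2632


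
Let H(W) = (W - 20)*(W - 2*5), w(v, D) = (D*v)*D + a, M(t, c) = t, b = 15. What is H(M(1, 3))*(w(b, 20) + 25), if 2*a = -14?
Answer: 1029078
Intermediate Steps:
a = -7 (a = (1/2)*(-14) = -7)
w(v, D) = -7 + v*D**2 (w(v, D) = (D*v)*D - 7 = v*D**2 - 7 = -7 + v*D**2)
H(W) = (-20 + W)*(-10 + W) (H(W) = (-20 + W)*(W - 10) = (-20 + W)*(-10 + W))
H(M(1, 3))*(w(b, 20) + 25) = (200 + 1**2 - 30*1)*((-7 + 15*20**2) + 25) = (200 + 1 - 30)*((-7 + 15*400) + 25) = 171*((-7 + 6000) + 25) = 171*(5993 + 25) = 171*6018 = 1029078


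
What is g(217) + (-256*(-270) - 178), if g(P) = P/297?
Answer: 20475991/297 ≈ 68943.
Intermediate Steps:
g(P) = P/297 (g(P) = P*(1/297) = P/297)
g(217) + (-256*(-270) - 178) = (1/297)*217 + (-256*(-270) - 178) = 217/297 + (69120 - 178) = 217/297 + 68942 = 20475991/297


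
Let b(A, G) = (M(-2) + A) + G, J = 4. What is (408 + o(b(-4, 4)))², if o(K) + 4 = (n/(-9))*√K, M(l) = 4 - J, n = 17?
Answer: 163216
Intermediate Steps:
M(l) = 0 (M(l) = 4 - 1*4 = 4 - 4 = 0)
b(A, G) = A + G (b(A, G) = (0 + A) + G = A + G)
o(K) = -4 - 17*√K/9 (o(K) = -4 + (17/(-9))*√K = -4 + (17*(-⅑))*√K = -4 - 17*√K/9)
(408 + o(b(-4, 4)))² = (408 + (-4 - 17*√(-4 + 4)/9))² = (408 + (-4 - 17*√0/9))² = (408 + (-4 - 17/9*0))² = (408 + (-4 + 0))² = (408 - 4)² = 404² = 163216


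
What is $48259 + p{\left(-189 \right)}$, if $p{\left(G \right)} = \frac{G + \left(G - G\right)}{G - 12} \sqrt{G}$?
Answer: $48259 + \frac{189 i \sqrt{21}}{67} \approx 48259.0 + 12.927 i$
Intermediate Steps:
$p{\left(G \right)} = \frac{G^{\frac{3}{2}}}{-12 + G}$ ($p{\left(G \right)} = \frac{G + 0}{-12 + G} \sqrt{G} = \frac{G}{-12 + G} \sqrt{G} = \frac{G^{\frac{3}{2}}}{-12 + G}$)
$48259 + p{\left(-189 \right)} = 48259 + \frac{\left(-189\right)^{\frac{3}{2}}}{-12 - 189} = 48259 + \frac{\left(-567\right) i \sqrt{21}}{-201} = 48259 + - 567 i \sqrt{21} \left(- \frac{1}{201}\right) = 48259 + \frac{189 i \sqrt{21}}{67}$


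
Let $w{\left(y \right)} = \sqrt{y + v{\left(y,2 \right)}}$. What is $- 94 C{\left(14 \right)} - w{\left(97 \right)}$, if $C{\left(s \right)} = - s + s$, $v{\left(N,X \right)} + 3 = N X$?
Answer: $- 12 \sqrt{2} \approx -16.971$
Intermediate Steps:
$v{\left(N,X \right)} = -3 + N X$
$C{\left(s \right)} = 0$
$w{\left(y \right)} = \sqrt{-3 + 3 y}$ ($w{\left(y \right)} = \sqrt{y + \left(-3 + y 2\right)} = \sqrt{y + \left(-3 + 2 y\right)} = \sqrt{-3 + 3 y}$)
$- 94 C{\left(14 \right)} - w{\left(97 \right)} = \left(-94\right) 0 - \sqrt{-3 + 3 \cdot 97} = 0 - \sqrt{-3 + 291} = 0 - \sqrt{288} = 0 - 12 \sqrt{2} = - 12 \sqrt{2}$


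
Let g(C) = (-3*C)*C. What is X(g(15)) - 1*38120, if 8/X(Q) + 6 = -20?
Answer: -495564/13 ≈ -38120.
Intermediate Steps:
g(C) = -3*C²
X(Q) = -4/13 (X(Q) = 8/(-6 - 20) = 8/(-26) = 8*(-1/26) = -4/13)
X(g(15)) - 1*38120 = -4/13 - 1*38120 = -4/13 - 38120 = -495564/13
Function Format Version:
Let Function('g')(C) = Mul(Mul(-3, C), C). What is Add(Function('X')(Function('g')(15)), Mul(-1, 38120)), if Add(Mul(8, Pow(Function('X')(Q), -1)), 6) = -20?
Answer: Rational(-495564, 13) ≈ -38120.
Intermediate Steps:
Function('g')(C) = Mul(-3, Pow(C, 2))
Function('X')(Q) = Rational(-4, 13) (Function('X')(Q) = Mul(8, Pow(Add(-6, -20), -1)) = Mul(8, Pow(-26, -1)) = Mul(8, Rational(-1, 26)) = Rational(-4, 13))
Add(Function('X')(Function('g')(15)), Mul(-1, 38120)) = Add(Rational(-4, 13), Mul(-1, 38120)) = Add(Rational(-4, 13), -38120) = Rational(-495564, 13)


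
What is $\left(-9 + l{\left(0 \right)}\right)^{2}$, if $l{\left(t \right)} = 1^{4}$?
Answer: $64$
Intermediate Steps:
$l{\left(t \right)} = 1$
$\left(-9 + l{\left(0 \right)}\right)^{2} = \left(-9 + 1\right)^{2} = \left(-8\right)^{2} = 64$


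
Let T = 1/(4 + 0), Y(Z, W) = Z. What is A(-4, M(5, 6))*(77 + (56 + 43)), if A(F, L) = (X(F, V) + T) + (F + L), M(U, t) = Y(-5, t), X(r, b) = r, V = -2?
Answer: -2244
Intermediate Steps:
M(U, t) = -5
T = 1/4 ≈ 0.25000
A(F, L) = 1/4 + L + 2*F (A(F, L) = (F + 1/4) + (F + L) = (1/4 + F) + (F + L) = 1/4 + L + 2*F)
A(-4, M(5, 6))*(77 + (56 + 43)) = (1/4 - 5 + 2*(-4))*(77 + (56 + 43)) = (1/4 - 5 - 8)*(77 + 99) = -51/4*176 = -2244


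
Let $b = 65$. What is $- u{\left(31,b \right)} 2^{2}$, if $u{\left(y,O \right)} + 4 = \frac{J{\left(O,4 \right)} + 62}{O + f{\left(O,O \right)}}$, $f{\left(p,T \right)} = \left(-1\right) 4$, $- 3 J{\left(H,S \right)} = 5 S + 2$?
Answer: $\frac{2272}{183} \approx 12.415$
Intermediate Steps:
$J{\left(H,S \right)} = - \frac{2}{3} - \frac{5 S}{3}$ ($J{\left(H,S \right)} = - \frac{5 S + 2}{3} = - \frac{2 + 5 S}{3} = - \frac{2}{3} - \frac{5 S}{3}$)
$f{\left(p,T \right)} = -4$
$u{\left(y,O \right)} = -4 + \frac{164}{3 \left(-4 + O\right)}$ ($u{\left(y,O \right)} = -4 + \frac{\left(- \frac{2}{3} - \frac{20}{3}\right) + 62}{O - 4} = -4 + \frac{\left(- \frac{2}{3} - \frac{20}{3}\right) + 62}{-4 + O} = -4 + \frac{- \frac{22}{3} + 62}{-4 + O} = -4 + \frac{164}{3 \left(-4 + O\right)}$)
$- u{\left(31,b \right)} 2^{2} = - \frac{4 \left(53 - 195\right)}{3 \left(-4 + 65\right)} 2^{2} = - \frac{4 \left(53 - 195\right)}{3 \cdot 61} \cdot 4 = - \frac{4 \left(-142\right)}{3 \cdot 61} \cdot 4 = \left(-1\right) \left(- \frac{568}{183}\right) 4 = \frac{568}{183} \cdot 4 = \frac{2272}{183}$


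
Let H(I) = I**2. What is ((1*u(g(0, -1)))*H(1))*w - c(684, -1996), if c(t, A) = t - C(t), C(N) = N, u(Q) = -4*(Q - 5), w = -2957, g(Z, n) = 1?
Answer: -47312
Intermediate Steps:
u(Q) = 20 - 4*Q (u(Q) = -4*(-5 + Q) = 20 - 4*Q)
c(t, A) = 0 (c(t, A) = t - t = 0)
((1*u(g(0, -1)))*H(1))*w - c(684, -1996) = ((1*(20 - 4*1))*1**2)*(-2957) - 1*0 = ((1*(20 - 4))*1)*(-2957) + 0 = ((1*16)*1)*(-2957) + 0 = (16*1)*(-2957) + 0 = 16*(-2957) + 0 = -47312 + 0 = -47312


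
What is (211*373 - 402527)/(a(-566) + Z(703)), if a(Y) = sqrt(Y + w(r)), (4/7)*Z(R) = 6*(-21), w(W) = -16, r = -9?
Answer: 95204256/65603 + 1295296*I*sqrt(582)/196809 ≈ 1451.2 + 158.78*I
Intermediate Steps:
Z(R) = -441/2 (Z(R) = 7*(6*(-21))/4 = (7/4)*(-126) = -441/2)
a(Y) = sqrt(-16 + Y) (a(Y) = sqrt(Y - 16) = sqrt(-16 + Y))
(211*373 - 402527)/(a(-566) + Z(703)) = (211*373 - 402527)/(sqrt(-16 - 566) - 441/2) = (78703 - 402527)/(sqrt(-582) - 441/2) = -323824/(I*sqrt(582) - 441/2) = -323824/(-441/2 + I*sqrt(582))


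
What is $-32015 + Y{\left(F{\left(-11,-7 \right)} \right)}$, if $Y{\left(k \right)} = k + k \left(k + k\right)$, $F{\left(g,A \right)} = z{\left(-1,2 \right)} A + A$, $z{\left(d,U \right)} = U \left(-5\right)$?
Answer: $-24014$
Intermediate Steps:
$z{\left(d,U \right)} = - 5 U$
$F{\left(g,A \right)} = - 9 A$ ($F{\left(g,A \right)} = \left(-5\right) 2 A + A = - 10 A + A = - 9 A$)
$Y{\left(k \right)} = k + 2 k^{2}$ ($Y{\left(k \right)} = k + k 2 k = k + 2 k^{2}$)
$-32015 + Y{\left(F{\left(-11,-7 \right)} \right)} = -32015 + \left(-9\right) \left(-7\right) \left(1 + 2 \left(\left(-9\right) \left(-7\right)\right)\right) = -32015 + 63 \left(1 + 2 \cdot 63\right) = -32015 + 63 \left(1 + 126\right) = -32015 + 63 \cdot 127 = -32015 + 8001 = -24014$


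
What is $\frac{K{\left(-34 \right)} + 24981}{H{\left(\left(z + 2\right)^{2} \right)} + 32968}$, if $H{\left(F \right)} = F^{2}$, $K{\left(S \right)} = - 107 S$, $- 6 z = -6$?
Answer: $\frac{28619}{33049} \approx 0.86596$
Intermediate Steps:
$z = 1$ ($z = \left(- \frac{1}{6}\right) \left(-6\right) = 1$)
$\frac{K{\left(-34 \right)} + 24981}{H{\left(\left(z + 2\right)^{2} \right)} + 32968} = \frac{\left(-107\right) \left(-34\right) + 24981}{\left(\left(1 + 2\right)^{2}\right)^{2} + 32968} = \frac{3638 + 24981}{\left(3^{2}\right)^{2} + 32968} = \frac{28619}{9^{2} + 32968} = \frac{28619}{81 + 32968} = \frac{28619}{33049}$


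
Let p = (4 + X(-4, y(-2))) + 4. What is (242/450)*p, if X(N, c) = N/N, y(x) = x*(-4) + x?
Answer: 121/25 ≈ 4.8400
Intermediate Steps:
y(x) = -3*x (y(x) = -4*x + x = -3*x)
X(N, c) = 1
p = 9 (p = (4 + 1) + 4 = 5 + 4 = 9)
(242/450)*p = (242/450)*9 = (242*(1/450))*9 = (121/225)*9 = 121/25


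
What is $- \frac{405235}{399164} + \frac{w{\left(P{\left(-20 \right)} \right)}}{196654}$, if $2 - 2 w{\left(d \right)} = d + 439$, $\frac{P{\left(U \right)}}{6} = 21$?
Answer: $- \frac{19950862089}{19624299314} \approx -1.0166$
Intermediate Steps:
$P{\left(U \right)} = 126$ ($P{\left(U \right)} = 6 \cdot 21 = 126$)
$w{\left(d \right)} = - \frac{437}{2} - \frac{d}{2}$ ($w{\left(d \right)} = 1 - \frac{d + 439}{2} = 1 - \frac{439 + d}{2} = 1 - \left(\frac{439}{2} + \frac{d}{2}\right) = - \frac{437}{2} - \frac{d}{2}$)
$- \frac{405235}{399164} + \frac{w{\left(P{\left(-20 \right)} \right)}}{196654} = - \frac{405235}{399164} + \frac{- \frac{437}{2} - 63}{196654} = \left(-405235\right) \frac{1}{399164} + \left(- \frac{437}{2} - 63\right) \frac{1}{196654} = - \frac{405235}{399164} - \frac{563}{393308} = - \frac{19950862089}{19624299314}$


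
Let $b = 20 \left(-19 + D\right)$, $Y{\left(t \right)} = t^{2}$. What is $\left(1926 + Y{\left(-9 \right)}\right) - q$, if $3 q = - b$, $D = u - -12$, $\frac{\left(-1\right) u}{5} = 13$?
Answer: $1527$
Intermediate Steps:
$u = -65$ ($u = \left(-5\right) 13 = -65$)
$D = -53$ ($D = -65 - -12 = -65 + 12 = -53$)
$b = -1440$ ($b = 20 \left(-19 - 53\right) = 20 \left(-72\right) = -1440$)
$q = 480$ ($q = \frac{\left(-1\right) \left(-1440\right)}{3} = \frac{1}{3} \cdot 1440 = 480$)
$\left(1926 + Y{\left(-9 \right)}\right) - q = \left(1926 + \left(-9\right)^{2}\right) - 480 = \left(1926 + 81\right) - 480 = 2007 - 480 = 1527$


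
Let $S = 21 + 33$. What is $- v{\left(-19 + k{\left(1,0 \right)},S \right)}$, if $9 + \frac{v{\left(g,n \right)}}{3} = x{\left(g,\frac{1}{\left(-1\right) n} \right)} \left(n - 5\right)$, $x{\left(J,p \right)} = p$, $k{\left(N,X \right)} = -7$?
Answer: $\frac{535}{18} \approx 29.722$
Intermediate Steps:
$S = 54$
$v{\left(g,n \right)} = -27 - \frac{3 \left(-5 + n\right)}{n}$ ($v{\left(g,n \right)} = -27 + 3 \frac{n - 5}{\left(-1\right) n} = -27 + 3 - \frac{1}{n} \left(-5 + n\right) = -27 + 3 \left(- \frac{-5 + n}{n}\right) = -27 - \frac{3 \left(-5 + n\right)}{n}$)
$- v{\left(-19 + k{\left(1,0 \right)},S \right)} = - (-30 + \frac{15}{54}) = - (-30 + 15 \cdot \frac{1}{54}) = - (-30 + \frac{5}{18}) = \left(-1\right) \left(- \frac{535}{18}\right) = \frac{535}{18}$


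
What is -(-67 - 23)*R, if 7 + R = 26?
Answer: 1710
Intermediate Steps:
R = 19 (R = -7 + 26 = 19)
-(-67 - 23)*R = -(-67 - 23)*19 = -(-90)*19 = -1*(-1710) = 1710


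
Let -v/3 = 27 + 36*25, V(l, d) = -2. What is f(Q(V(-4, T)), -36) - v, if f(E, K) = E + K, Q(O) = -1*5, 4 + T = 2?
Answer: 2740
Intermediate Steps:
T = -2 (T = -4 + 2 = -2)
Q(O) = -5
v = -2781 (v = -3*(27 + 36*25) = -3*(27 + 900) = -3*927 = -2781)
f(Q(V(-4, T)), -36) - v = (-5 - 36) - 1*(-2781) = -41 + 2781 = 2740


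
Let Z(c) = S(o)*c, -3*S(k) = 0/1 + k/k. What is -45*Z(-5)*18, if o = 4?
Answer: -1350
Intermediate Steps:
S(k) = -⅓ (S(k) = -(0/1 + k/k)/3 = -(0*1 + 1)/3 = -(0 + 1)/3 = -⅓*1 = -⅓)
Z(c) = -c/3
-45*Z(-5)*18 = -(-15)*(-5)*18 = -45*5/3*18 = -75*18 = -1350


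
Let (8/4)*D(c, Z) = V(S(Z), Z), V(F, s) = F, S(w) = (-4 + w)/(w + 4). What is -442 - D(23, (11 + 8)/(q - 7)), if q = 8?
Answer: -20347/46 ≈ -442.33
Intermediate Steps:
S(w) = (-4 + w)/(4 + w)
D(c, Z) = (-4 + Z)/(2*(4 + Z)) (D(c, Z) = ((-4 + Z)/(4 + Z))/2 = (-4 + Z)/(2*(4 + Z)))
-442 - D(23, (11 + 8)/(q - 7)) = -442 - (-4 + (11 + 8)/(8 - 7))/(2*(4 + (11 + 8)/(8 - 7))) = -442 - (-4 + 19/1)/(2*(4 + 19/1)) = -442 - (-4 + 19*1)/(2*(4 + 19*1)) = -442 - (-4 + 19)/(2*(4 + 19)) = -442 - 15/(2*23) = -442 - 1*15/46 = -442 - 15/46 = -20347/46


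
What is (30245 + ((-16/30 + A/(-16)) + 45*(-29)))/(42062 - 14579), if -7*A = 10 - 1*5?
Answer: 48618379/46171440 ≈ 1.0530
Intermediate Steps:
A = -5/7 (A = -(10 - 1*5)/7 = -(10 - 5)/7 = -1/7*5 = -5/7 ≈ -0.71429)
(30245 + ((-16/30 + A/(-16)) + 45*(-29)))/(42062 - 14579) = (30245 + ((-16/30 - 5/7/(-16)) + 45*(-29)))/(42062 - 14579) = (30245 + ((-16*1/30 - 5/7*(-1/16)) - 1305))/27483 = (30245 + ((-8/15 + 5/112) - 1305))*(1/27483) = (30245 + (-821/1680 - 1305))*(1/27483) = (30245 - 2193221/1680)*(1/27483) = (48618379/1680)*(1/27483) = 48618379/46171440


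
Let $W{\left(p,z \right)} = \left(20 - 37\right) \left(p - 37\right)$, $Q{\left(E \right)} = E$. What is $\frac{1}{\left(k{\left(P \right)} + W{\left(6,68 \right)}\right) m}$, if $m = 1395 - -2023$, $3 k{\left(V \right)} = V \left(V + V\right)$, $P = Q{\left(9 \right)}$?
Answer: $\frac{1}{1985858} \approx 5.0356 \cdot 10^{-7}$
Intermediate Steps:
$W{\left(p,z \right)} = 629 - 17 p$ ($W{\left(p,z \right)} = - 17 \left(-37 + p\right) = 629 - 17 p$)
$P = 9$
$k{\left(V \right)} = \frac{2 V^{2}}{3}$ ($k{\left(V \right)} = \frac{V \left(V + V\right)}{3} = \frac{V 2 V}{3} = \frac{2 V^{2}}{3}$)
$m = 3418$ ($m = 1395 + 2023 = 3418$)
$\frac{1}{\left(k{\left(P \right)} + W{\left(6,68 \right)}\right) m} = \frac{1}{\left(\frac{2 \cdot 9^{2}}{3} + \left(629 - 102\right)\right) 3418} = \frac{1}{\frac{2}{3} \cdot 81 + \left(629 - 102\right)} \frac{1}{3418} = \frac{1}{54 + 527} \cdot \frac{1}{3418} = \frac{1}{581} \cdot \frac{1}{3418} = \frac{1}{1985858}$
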